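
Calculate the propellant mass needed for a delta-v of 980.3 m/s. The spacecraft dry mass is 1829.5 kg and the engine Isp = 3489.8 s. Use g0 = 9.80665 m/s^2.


ve = Isp * g0 = 3489.8 * 9.80665 = 34223.247170 m/s
mass ratio = exp(dv/ve) = exp(980.3/34223.247170) = 1.02905846
m_prop = m_dry * (mr - 1) = 1829.5 * (1.02905846 - 1)
m_prop = 53.1625 kg

53.1625 kg


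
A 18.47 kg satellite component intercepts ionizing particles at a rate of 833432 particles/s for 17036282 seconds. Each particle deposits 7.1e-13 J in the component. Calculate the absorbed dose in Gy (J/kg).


Total energy deposited = rate * time * E_per
  = 833432 * 17036282 * 7.1e-13 = 10.0810 J
Dose = E_total / mass = 10.0810 / 18.47
Dose = 0.5458037 Gy

0.5458 Gy


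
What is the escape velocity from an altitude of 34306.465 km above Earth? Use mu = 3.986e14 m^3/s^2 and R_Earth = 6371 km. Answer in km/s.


r = 6371.0 + 34306.465 = 40677.4650 km = 4.0677465e+07 m
v_esc = sqrt(2*mu/r) = sqrt(2*3.986e14 / 4.0677465e+07)
v_esc = 4426.9713 m/s = 4.4270 km/s

4.4270 km/s


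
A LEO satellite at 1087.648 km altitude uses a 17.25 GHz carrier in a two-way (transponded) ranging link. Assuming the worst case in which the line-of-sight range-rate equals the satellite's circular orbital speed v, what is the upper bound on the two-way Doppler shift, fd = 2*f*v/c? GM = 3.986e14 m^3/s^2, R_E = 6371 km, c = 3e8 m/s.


r = 7.458648e+06 m
v = sqrt(mu/r) = 7310.3571 m/s (worst-case radial velocity)
f = 17.25 GHz = 1.725e+10 Hz
fd = 2*f*v/c = 2*1.725e+10*7310.3571/3.0e+08
fd = 840691.0650 Hz

840691.0650 Hz


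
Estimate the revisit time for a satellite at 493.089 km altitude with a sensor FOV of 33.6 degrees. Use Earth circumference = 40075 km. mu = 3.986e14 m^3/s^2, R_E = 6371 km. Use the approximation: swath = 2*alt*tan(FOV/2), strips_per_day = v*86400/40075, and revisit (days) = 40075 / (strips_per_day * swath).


swath = 2*493.089*tan(0.2932153) = 297.7447 km
v = sqrt(mu/r) = 7620.3899 m/s = 7.6204 km/s
strips/day = v*86400/40075 = 7.6204*86400/40075 = 16.4292
coverage/day = strips * swath = 16.4292 * 297.7447 = 4891.7182 km
revisit = 40075 / 4891.7182 = 8.1924 days

8.1924 days


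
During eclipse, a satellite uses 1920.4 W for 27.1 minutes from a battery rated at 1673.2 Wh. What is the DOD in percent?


E_used = P * t / 60 = 1920.4 * 27.1 / 60 = 867.3807 Wh
DOD = E_used / E_total * 100 = 867.3807 / 1673.2 * 100
DOD = 51.8396 %

51.8396 %


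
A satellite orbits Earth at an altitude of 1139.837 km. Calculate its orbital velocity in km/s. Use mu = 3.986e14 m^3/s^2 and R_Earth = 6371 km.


r = R_E + alt = 6371.0 + 1139.837 = 7510.8370 km = 7.510837e+06 m
v = sqrt(mu/r) = sqrt(3.986e14 / 7.510837e+06) = 7284.9148 m/s = 7.2849 km/s

7.2849 km/s


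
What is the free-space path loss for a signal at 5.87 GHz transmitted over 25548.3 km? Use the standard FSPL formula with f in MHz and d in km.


f = 5.87 GHz = 5870.0000 MHz
d = 25548.3 km
FSPL = 32.44 + 20*log10(5870.0000) + 20*log10(25548.3)
FSPL = 32.44 + 75.3728 + 88.1472
FSPL = 195.9600 dB

195.9600 dB


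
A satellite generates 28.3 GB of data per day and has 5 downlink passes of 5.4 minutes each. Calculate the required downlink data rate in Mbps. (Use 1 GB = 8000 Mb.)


total contact time = 5 * 5.4 * 60 = 1620.0000 s
data = 28.3 GB = 226400.0000 Mb
rate = 226400.0000 / 1620.0000 = 139.7531 Mbps

139.7531 Mbps


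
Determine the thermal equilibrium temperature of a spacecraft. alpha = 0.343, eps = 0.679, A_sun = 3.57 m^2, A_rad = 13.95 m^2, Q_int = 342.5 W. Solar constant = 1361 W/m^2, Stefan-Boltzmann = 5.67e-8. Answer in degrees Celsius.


Numerator = alpha*S*A_sun + Q_int = 0.343*1361*3.57 + 342.5 = 2009.0581 W
Denominator = eps*sigma*A_rad = 0.679*5.67e-8*13.95 = 5.3706524e-07 W/K^4
T^4 = 3.7408083e+09 K^4
T = 247.3098 K = -25.8402 C

-25.8402 degrees Celsius


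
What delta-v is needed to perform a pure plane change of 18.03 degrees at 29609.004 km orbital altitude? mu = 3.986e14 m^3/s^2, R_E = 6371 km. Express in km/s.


r = 35980.0040 km = 3.5980004e+07 m
V = sqrt(mu/r) = 3328.4194 m/s
di = 18.03 deg = 0.3146829 rad
dV = 2*V*sin(di/2) = 2*3328.4194*sin(0.1573414)
dV = 1043.0803 m/s = 1.0431 km/s

1.0431 km/s


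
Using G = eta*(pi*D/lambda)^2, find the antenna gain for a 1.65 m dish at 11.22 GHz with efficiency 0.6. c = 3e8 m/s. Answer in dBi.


lambda = c/f = 3e8 / 1.122e+10 = 0.02673797 m
G = eta*(pi*D/lambda)^2 = 0.6*(pi*1.65/0.02673797)^2
G = 22550.8070 (linear)
G = 10*log10(22550.8070) = 43.5316 dBi

43.5316 dBi


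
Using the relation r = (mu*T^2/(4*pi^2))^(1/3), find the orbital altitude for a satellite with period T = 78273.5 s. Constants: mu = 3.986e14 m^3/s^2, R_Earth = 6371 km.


T = 78273.5 s
r = (mu*T^2/(4*pi^2))^(1/3) = (3.986e14 * 78273.5^2 / (4*pi^2))^(1/3)
r = 3.9549017e+07 m = 39549.0165 km
alt = r - R_E = 39549.0165 - 6371 = 33178.0165 km

33178.0165 km


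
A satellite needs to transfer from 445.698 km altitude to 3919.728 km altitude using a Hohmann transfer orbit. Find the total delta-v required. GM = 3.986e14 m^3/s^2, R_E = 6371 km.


r1 = 6816.6980 km = 6.816698e+06 m
r2 = 10290.7280 km = 1.0290728e+07 m
dv1 = sqrt(mu/r1)*(sqrt(2*r2/(r1+r2)) - 1) = 740.5663 m/s
dv2 = sqrt(mu/r2)*(1 - sqrt(2*r1/(r1+r2))) = 667.7452 m/s
total dv = |dv1| + |dv2| = 740.5663 + 667.7452 = 1408.3115 m/s = 1.4083 km/s

1.4083 km/s


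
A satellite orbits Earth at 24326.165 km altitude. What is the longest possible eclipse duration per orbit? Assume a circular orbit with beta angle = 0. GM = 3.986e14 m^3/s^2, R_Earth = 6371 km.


r = 30697.1650 km
T = 892.0873 min
Eclipse fraction = arcsin(R_E/r)/pi = arcsin(6371.0000/30697.1650)/pi
= arcsin(0.2075436)/pi = 0.06654689
Eclipse duration = 0.06654689 * 892.0873 = 59.3656 min

59.3656 minutes


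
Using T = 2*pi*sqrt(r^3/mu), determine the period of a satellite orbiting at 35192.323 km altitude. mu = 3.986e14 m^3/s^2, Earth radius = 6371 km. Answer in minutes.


r = 41563.3230 km = 4.1563323e+07 m
T = 2*pi*sqrt(r^3/mu) = 2*pi*sqrt(7.1801049e+22 / 3.986e14)
T = 84328.9348 s = 1405.4822 min

1405.4822 minutes


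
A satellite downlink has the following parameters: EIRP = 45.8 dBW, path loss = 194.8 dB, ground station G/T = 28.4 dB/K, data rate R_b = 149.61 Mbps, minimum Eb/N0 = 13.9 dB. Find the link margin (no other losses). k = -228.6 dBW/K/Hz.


C/N0 = EIRP - FSPL + G/T - k = 45.8 - 194.8 + 28.4 - (-228.6)
C/N0 = 108.0000 dB-Hz
R_b = 149.61 Mbps = 1.4961e+08 bps -> 10*log10(R_b) = 81.7496 dB-Hz
Eb/N0 = C/N0 - 10*log10(R_b) = 108.0000 - 81.7496 = 26.2504 dB
Margin = Eb/N0 - Eb/N0_req = 26.2504 - 13.9 = 12.3504 dB (link closes)

12.3504 dB


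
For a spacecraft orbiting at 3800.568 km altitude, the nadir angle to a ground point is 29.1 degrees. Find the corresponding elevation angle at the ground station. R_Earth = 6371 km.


r = R_E + alt = 10171.5680 km
Law of sines in the satellite / Earth-center / ground-point triangle:
  sin(nadir)/R_E = sin(90 + el)/r  =>  cos(el) = (r/R_E)*sin(nadir)
cos(el) = (10171.5680 / 6371.0000) * sin(29.1 deg) = 0.7764548
el = arccos(0.7764548) = 39.0629 deg
(Earth-central angle = 90 - nadir - el = 21.8371 deg)

39.0629 degrees


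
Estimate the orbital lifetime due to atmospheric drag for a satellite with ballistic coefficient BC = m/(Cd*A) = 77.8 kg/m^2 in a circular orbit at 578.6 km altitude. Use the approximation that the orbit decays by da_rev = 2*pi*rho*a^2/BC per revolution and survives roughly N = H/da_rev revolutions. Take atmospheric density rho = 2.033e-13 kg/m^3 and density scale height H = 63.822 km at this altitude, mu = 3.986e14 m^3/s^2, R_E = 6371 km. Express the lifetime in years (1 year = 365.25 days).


a = R_E + alt = 6949.6000 km = 6.9496e+06 m
da_rev = 2*pi*rho*a^2/BC = 2*pi*2.033e-13*(6.9496e+06)^2/77.8 = 0.792970931 m per revolution
N = H/da_rev = 63822.0000 m / 0.792970931 m = 80484.6653 revolutions
P = 2*pi*sqrt(a^3/mu) = 5765.6853 s
lifetime = N*P = 80484.6653 * 5765.6853 = 4.6404925e+08 s = 5370.9404 days
years = 5370.9404 / 365.25 = 14.7048 years

14.7048 years


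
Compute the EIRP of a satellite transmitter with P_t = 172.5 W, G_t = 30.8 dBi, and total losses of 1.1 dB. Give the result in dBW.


Pt = 172.5 W = 22.3679 dBW
EIRP = Pt_dBW + Gt - losses = 22.3679 + 30.8 - 1.1 = 52.0679 dBW

52.0679 dBW


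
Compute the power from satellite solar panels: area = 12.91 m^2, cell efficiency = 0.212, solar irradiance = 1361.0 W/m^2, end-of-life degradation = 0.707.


P = area * eta * S * degradation
P = 12.91 * 0.212 * 1361.0 * 0.707
P = 2633.5383 W

2633.5383 W


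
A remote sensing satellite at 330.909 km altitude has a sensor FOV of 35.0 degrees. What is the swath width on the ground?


FOV = 35.0 deg = 0.6108652 rad
swath = 2 * alt * tan(FOV/2) = 2 * 330.909 * tan(0.3054326)
swath = 2 * 330.909 * 0.3152988
swath = 208.6704 km

208.6704 km


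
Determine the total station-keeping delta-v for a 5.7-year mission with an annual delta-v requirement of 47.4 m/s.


dV = rate * years = 47.4 * 5.7
dV = 270.1800 m/s

270.1800 m/s


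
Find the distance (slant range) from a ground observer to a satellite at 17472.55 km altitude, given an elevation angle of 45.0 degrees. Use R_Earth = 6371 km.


h = 17472.55 km, el = 45.0 deg
d = -R_E*sin(el) + sqrt((R_E*sin(el))^2 + 2*R_E*h + h^2)
d = -6371.0000*sin(0.7853982) + sqrt((6371.0000*0.7071068)^2 + 2*6371.0000*17472.55 + 17472.55^2)
d = 18909.1222 km

18909.1222 km


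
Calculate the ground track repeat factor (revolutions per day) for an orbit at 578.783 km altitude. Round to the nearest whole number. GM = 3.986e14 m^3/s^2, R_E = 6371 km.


r = 6.949783e+06 m
T = 2*pi*sqrt(r^3/mu) = 5765.9130 s = 96.0986 min
revs/day = 1440 / 96.0986 = 14.9846
Rounded: 15 revolutions per day

15 revolutions per day


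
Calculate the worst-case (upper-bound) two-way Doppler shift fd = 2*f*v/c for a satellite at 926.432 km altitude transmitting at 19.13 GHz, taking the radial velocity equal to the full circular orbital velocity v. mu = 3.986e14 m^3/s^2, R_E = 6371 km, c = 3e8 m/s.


r = 7.297432e+06 m
v = sqrt(mu/r) = 7390.6667 m/s (worst-case radial velocity)
f = 19.13 GHz = 1.913e+10 Hz
fd = 2*f*v/c = 2*1.913e+10*7390.6667/3.0e+08
fd = 942556.3634 Hz

942556.3634 Hz


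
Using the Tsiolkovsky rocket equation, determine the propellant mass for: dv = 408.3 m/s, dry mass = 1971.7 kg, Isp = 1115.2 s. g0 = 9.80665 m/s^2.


ve = Isp * g0 = 1115.2 * 9.80665 = 10936.376080 m/s
mass ratio = exp(dv/ve) = exp(408.3/10936.376080) = 1.03803979
m_prop = m_dry * (mr - 1) = 1971.7 * (1.03803979 - 1)
m_prop = 75.0031 kg

75.0031 kg


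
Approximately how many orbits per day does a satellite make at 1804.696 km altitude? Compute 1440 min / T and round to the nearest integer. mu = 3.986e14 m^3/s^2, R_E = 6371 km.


r = 8.175696e+06 m
T = 2*pi*sqrt(r^3/mu) = 7356.9588 s = 122.6160 min
revs/day = 1440 / 122.6160 = 11.7440
Rounded: 12 revolutions per day

12 revolutions per day


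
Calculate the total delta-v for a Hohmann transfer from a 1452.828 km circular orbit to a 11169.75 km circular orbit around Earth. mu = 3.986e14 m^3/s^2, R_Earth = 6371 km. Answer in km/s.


r1 = 7823.8280 km = 7.823828e+06 m
r2 = 17540.7500 km = 1.754075e+07 m
dv1 = sqrt(mu/r1)*(sqrt(2*r2/(r1+r2)) - 1) = 1256.5839 m/s
dv2 = sqrt(mu/r2)*(1 - sqrt(2*r1/(r1+r2))) = 1022.8250 m/s
total dv = |dv1| + |dv2| = 1256.5839 + 1022.8250 = 2279.4089 m/s = 2.2794 km/s

2.2794 km/s


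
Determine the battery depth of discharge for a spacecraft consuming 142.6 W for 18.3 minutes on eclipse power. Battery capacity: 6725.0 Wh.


E_used = P * t / 60 = 142.6 * 18.3 / 60 = 43.4930 Wh
DOD = E_used / E_total * 100 = 43.4930 / 6725.0 * 100
DOD = 0.6467361 %

0.6467 %


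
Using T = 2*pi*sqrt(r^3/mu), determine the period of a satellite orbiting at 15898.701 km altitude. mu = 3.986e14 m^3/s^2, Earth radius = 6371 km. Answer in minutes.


r = 22269.7010 km = 2.2269701e+07 m
T = 2*pi*sqrt(r^3/mu) = 2*pi*sqrt(1.1044426e+22 / 3.986e14)
T = 33073.7013 s = 551.2284 min

551.2284 minutes


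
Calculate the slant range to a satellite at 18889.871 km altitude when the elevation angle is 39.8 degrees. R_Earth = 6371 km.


h = 18889.871 km, el = 39.8 deg
d = -R_E*sin(el) + sqrt((R_E*sin(el))^2 + 2*R_E*h + h^2)
d = -6371.0000*sin(0.694641) + sqrt((6371.0000*0.6401097)^2 + 2*6371.0000*18889.871 + 18889.871^2)
d = 20703.9752 km

20703.9752 km


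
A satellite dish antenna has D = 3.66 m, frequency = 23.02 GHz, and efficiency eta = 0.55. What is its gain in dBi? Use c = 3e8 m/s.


lambda = c/f = 3e8 / 2.302e+10 = 0.01303215 m
G = eta*(pi*D/lambda)^2 = 0.55*(pi*3.66/0.01303215)^2
G = 428146.8319 (linear)
G = 10*log10(428146.8319) = 56.3159 dBi

56.3159 dBi


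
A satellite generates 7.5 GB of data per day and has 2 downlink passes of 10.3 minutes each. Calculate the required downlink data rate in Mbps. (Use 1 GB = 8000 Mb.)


total contact time = 2 * 10.3 * 60 = 1236.0000 s
data = 7.5 GB = 60000.0000 Mb
rate = 60000.0000 / 1236.0000 = 48.5437 Mbps

48.5437 Mbps


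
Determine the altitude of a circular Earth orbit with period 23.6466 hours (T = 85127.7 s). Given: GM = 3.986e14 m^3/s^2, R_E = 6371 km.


T = 85127.7 s
r = (mu*T^2/(4*pi^2))^(1/3) = (3.986e14 * 85127.7^2 / (4*pi^2))^(1/3)
r = 4.1825369e+07 m = 41825.3694 km
alt = r - R_E = 41825.3694 - 6371 = 35454.3694 km

35454.3694 km


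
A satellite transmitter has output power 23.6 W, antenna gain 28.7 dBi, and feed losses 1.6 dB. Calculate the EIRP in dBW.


Pt = 23.6 W = 13.7291 dBW
EIRP = Pt_dBW + Gt - losses = 13.7291 + 28.7 - 1.6 = 40.8291 dBW

40.8291 dBW


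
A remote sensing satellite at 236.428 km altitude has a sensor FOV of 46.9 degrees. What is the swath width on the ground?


FOV = 46.9 deg = 0.8185594 rad
swath = 2 * alt * tan(FOV/2) = 2 * 236.428 * tan(0.4092797)
swath = 2 * 236.428 * 0.4337751
swath = 205.1132 km

205.1132 km


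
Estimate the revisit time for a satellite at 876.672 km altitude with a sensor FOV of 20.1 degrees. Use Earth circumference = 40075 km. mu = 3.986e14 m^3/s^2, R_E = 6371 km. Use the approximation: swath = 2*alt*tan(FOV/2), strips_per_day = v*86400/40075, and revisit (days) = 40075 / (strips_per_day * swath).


swath = 2*876.672*tan(0.1754056) = 310.7398 km
v = sqrt(mu/r) = 7415.9942 m/s = 7.4160 km/s
strips/day = v*86400/40075 = 7.4160*86400/40075 = 15.9886
coverage/day = strips * swath = 15.9886 * 310.7398 = 4968.2839 km
revisit = 40075 / 4968.2839 = 8.0662 days

8.0662 days


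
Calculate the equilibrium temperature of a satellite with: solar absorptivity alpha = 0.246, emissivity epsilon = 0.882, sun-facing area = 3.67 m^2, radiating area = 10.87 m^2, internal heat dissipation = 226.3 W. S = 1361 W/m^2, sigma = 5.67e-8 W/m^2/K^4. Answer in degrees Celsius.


Numerator = alpha*S*A_sun + Q_int = 0.246*1361*3.67 + 226.3 = 1455.0380 W
Denominator = eps*sigma*A_rad = 0.882*5.67e-8*10.87 = 5.4360218e-07 W/K^4
T^4 = 2.6766597e+09 K^4
T = 227.4565 K = -45.6935 C

-45.6935 degrees Celsius


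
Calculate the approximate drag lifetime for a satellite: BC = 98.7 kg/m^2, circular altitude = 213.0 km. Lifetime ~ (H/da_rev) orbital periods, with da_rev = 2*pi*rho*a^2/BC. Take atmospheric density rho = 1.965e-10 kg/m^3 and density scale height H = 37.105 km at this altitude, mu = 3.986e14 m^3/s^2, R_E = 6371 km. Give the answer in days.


a = R_E + alt = 6584.0000 km = 6.584e+06 m
da_rev = 2*pi*rho*a^2/BC = 2*pi*1.965e-10*(6.584e+06)^2/98.7 = 542.256685 m per revolution
N = H/da_rev = 37105.0000 m / 542.256685 m = 68.4270 revolutions
P = 2*pi*sqrt(a^3/mu) = 5316.7465 s
lifetime = N*P = 68.4270 * 5316.7465 = 363809.0310 s = 4.2108 days

4.2108 days


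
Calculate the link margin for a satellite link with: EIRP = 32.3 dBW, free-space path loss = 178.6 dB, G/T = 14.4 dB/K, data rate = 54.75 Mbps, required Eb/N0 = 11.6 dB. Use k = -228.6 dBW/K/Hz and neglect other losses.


C/N0 = EIRP - FSPL + G/T - k = 32.3 - 178.6 + 14.4 - (-228.6)
C/N0 = 96.7000 dB-Hz
R_b = 54.75 Mbps = 5.475e+07 bps -> 10*log10(R_b) = 77.3838 dB-Hz
Eb/N0 = C/N0 - 10*log10(R_b) = 96.7000 - 77.3838 = 19.3162 dB
Margin = Eb/N0 - Eb/N0_req = 19.3162 - 11.6 = 7.7162 dB (link closes)

7.7162 dB


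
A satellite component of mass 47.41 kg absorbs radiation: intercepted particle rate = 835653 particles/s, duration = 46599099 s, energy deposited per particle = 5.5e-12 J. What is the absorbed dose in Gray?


Total energy deposited = rate * time * E_per
  = 835653 * 46599099 * 5.5e-12 = 214.1737 J
Dose = E_total / mass = 214.1737 / 47.41
Dose = 4.5175 Gy

4.5175 Gy


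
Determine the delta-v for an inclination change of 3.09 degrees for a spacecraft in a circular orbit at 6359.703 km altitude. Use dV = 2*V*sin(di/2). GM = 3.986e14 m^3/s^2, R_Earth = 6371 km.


r = 12730.7030 km = 1.2730703e+07 m
V = sqrt(mu/r) = 5595.5458 m/s
di = 3.09 deg = 0.05393067 rad
dV = 2*V*sin(di/2) = 2*5595.5458*sin(0.02696534)
dV = 301.7350 m/s = 0.301735 km/s

0.3017 km/s


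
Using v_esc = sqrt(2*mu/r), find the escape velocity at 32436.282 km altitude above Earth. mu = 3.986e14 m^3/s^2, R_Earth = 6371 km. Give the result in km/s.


r = 6371.0 + 32436.282 = 38807.2820 km = 3.8807282e+07 m
v_esc = sqrt(2*mu/r) = sqrt(2*3.986e14 / 3.8807282e+07)
v_esc = 4532.3875 m/s = 4.5324 km/s

4.5324 km/s


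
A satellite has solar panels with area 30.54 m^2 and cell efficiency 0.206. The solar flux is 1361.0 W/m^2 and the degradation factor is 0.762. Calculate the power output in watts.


P = area * eta * S * degradation
P = 30.54 * 0.206 * 1361.0 * 0.762
P = 6524.5318 W

6524.5318 W


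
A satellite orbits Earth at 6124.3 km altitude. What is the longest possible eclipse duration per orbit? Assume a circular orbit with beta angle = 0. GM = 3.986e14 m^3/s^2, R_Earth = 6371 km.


r = 12495.3000 km
T = 231.6754 min
Eclipse fraction = arcsin(R_E/r)/pi = arcsin(6371.0000/12495.3000)/pi
= arcsin(0.5098717)/pi = 0.1703071
Eclipse duration = 0.1703071 * 231.6754 = 39.4560 min

39.4560 minutes


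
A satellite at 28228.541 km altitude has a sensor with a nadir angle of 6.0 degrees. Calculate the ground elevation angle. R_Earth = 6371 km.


r = R_E + alt = 34599.5410 km
Law of sines in the satellite / Earth-center / ground-point triangle:
  sin(nadir)/R_E = sin(90 + el)/r  =>  cos(el) = (r/R_E)*sin(nadir)
cos(el) = (34599.5410 / 6371.0000) * sin(6.0 deg) = 0.5676718
el = arccos(0.5676718) = 55.4120 deg
(Earth-central angle = 90 - nadir - el = 28.5880 deg)

55.4120 degrees


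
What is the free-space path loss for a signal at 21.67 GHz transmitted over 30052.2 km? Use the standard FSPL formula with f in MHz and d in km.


f = 21.67 GHz = 21670.0000 MHz
d = 30052.2 km
FSPL = 32.44 + 20*log10(21670.0000) + 20*log10(30052.2)
FSPL = 32.44 + 86.7172 + 89.5575
FSPL = 208.7147 dB

208.7147 dB


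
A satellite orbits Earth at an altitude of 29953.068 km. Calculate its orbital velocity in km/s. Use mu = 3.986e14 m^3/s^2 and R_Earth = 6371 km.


r = R_E + alt = 6371.0 + 29953.068 = 36324.0680 km = 3.6324068e+07 m
v = sqrt(mu/r) = sqrt(3.986e14 / 3.6324068e+07) = 3312.6184 m/s = 3.3126 km/s

3.3126 km/s


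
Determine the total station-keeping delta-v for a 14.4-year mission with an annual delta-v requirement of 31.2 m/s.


dV = rate * years = 31.2 * 14.4
dV = 449.2800 m/s

449.2800 m/s


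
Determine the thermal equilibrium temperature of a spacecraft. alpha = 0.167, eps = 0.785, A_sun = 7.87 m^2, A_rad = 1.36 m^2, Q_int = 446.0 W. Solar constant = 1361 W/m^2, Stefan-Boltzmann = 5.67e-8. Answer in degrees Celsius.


Numerator = alpha*S*A_sun + Q_int = 0.167*1361*7.87 + 446.0 = 2234.7487 W
Denominator = eps*sigma*A_rad = 0.785*5.67e-8*1.36 = 6.053292e-08 W/K^4
T^4 = 3.6917907e+10 K^4
T = 438.3381 K = 165.1881 C

165.1881 degrees Celsius


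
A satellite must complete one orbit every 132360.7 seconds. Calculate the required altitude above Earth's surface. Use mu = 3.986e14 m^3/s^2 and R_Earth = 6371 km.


T = 132360.7 s
r = (mu*T^2/(4*pi^2))^(1/3) = (3.986e14 * 132360.7^2 / (4*pi^2))^(1/3)
r = 5.6134762e+07 m = 56134.7625 km
alt = r - R_E = 56134.7625 - 6371 = 49763.7625 km

49763.7625 km


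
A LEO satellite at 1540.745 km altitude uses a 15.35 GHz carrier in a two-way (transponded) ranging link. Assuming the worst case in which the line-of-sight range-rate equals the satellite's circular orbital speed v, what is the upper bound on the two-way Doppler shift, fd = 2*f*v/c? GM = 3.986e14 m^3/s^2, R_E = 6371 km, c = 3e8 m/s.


r = 7.911745e+06 m
v = sqrt(mu/r) = 7097.9430 m/s (worst-case radial velocity)
f = 15.35 GHz = 1.535e+10 Hz
fd = 2*f*v/c = 2*1.535e+10*7097.9430/3.0e+08
fd = 726356.1655 Hz

726356.1655 Hz


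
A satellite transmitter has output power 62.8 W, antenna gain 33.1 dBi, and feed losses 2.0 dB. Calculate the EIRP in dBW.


Pt = 62.8 W = 17.9796 dBW
EIRP = Pt_dBW + Gt - losses = 17.9796 + 33.1 - 2.0 = 49.0796 dBW

49.0796 dBW


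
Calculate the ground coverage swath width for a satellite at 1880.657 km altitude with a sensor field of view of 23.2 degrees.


FOV = 23.2 deg = 0.4049164 rad
swath = 2 * alt * tan(FOV/2) = 2 * 1880.657 * tan(0.2024582)
swath = 2 * 1880.657 * 0.2052705
swath = 772.0869 km

772.0869 km


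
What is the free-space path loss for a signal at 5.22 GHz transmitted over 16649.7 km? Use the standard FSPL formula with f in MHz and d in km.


f = 5.22 GHz = 5220.0000 MHz
d = 16649.7 km
FSPL = 32.44 + 20*log10(5220.0000) + 20*log10(16649.7)
FSPL = 32.44 + 74.3534 + 84.4281
FSPL = 191.2215 dB

191.2215 dB


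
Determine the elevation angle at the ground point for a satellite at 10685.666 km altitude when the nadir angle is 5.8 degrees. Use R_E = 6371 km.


r = R_E + alt = 17056.6660 km
Law of sines in the satellite / Earth-center / ground-point triangle:
  sin(nadir)/R_E = sin(90 + el)/r  =>  cos(el) = (r/R_E)*sin(nadir)
cos(el) = (17056.6660 / 6371.0000) * sin(5.8 deg) = 0.2705515
el = arccos(0.2705515) = 74.3029 deg
(Earth-central angle = 90 - nadir - el = 9.8971 deg)

74.3029 degrees


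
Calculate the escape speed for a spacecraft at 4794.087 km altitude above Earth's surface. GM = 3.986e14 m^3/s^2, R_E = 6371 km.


r = 6371.0 + 4794.087 = 11165.0870 km = 1.1165087e+07 m
v_esc = sqrt(2*mu/r) = sqrt(2*3.986e14 / 1.1165087e+07)
v_esc = 8449.9198 m/s = 8.4499 km/s

8.4499 km/s


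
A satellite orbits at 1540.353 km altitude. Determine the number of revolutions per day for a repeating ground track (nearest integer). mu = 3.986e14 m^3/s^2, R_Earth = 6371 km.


r = 7.911353e+06 m
T = 2*pi*sqrt(r^3/mu) = 7003.0522 s = 116.7175 min
revs/day = 1440 / 116.7175 = 12.3375
Rounded: 12 revolutions per day

12 revolutions per day


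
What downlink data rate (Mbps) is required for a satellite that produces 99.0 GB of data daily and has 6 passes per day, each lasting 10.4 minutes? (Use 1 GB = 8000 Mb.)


total contact time = 6 * 10.4 * 60 = 3744.0000 s
data = 99.0 GB = 792000.0000 Mb
rate = 792000.0000 / 3744.0000 = 211.5385 Mbps

211.5385 Mbps


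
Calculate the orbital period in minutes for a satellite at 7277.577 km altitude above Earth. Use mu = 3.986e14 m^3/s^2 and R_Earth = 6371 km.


r = 13648.5770 km = 1.3648577e+07 m
T = 2*pi*sqrt(r^3/mu) = 2*pi*sqrt(2.5425068e+21 / 3.986e14)
T = 15868.7341 s = 264.4789 min

264.4789 minutes


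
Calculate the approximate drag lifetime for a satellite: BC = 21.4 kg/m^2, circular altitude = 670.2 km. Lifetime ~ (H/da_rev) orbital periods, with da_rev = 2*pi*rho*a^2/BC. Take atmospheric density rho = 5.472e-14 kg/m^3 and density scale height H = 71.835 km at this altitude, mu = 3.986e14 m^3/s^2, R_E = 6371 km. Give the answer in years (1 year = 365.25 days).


a = R_E + alt = 7041.2000 km = 7.0412e+06 m
da_rev = 2*pi*rho*a^2/BC = 2*pi*5.472e-14*(7.0412e+06)^2/21.4 = 0.796536249 m per revolution
N = H/da_rev = 71835.0000 m / 0.796536249 m = 90184.2197 revolutions
P = 2*pi*sqrt(a^3/mu) = 5880.0530 s
lifetime = N*P = 90184.2197 * 5880.0530 = 5.3028799e+08 s = 6137.5925 days
years = 6137.5925 / 365.25 = 16.8038 years

16.8038 years


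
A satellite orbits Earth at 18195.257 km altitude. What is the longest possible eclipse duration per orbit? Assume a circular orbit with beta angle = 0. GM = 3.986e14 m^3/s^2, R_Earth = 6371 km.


r = 24566.2570 km
T = 638.6581 min
Eclipse fraction = arcsin(R_E/r)/pi = arcsin(6371.0000/24566.2570)/pi
= arcsin(0.2593395)/pi = 0.08350484
Eclipse duration = 0.08350484 * 638.6581 = 53.3310 min

53.3310 minutes


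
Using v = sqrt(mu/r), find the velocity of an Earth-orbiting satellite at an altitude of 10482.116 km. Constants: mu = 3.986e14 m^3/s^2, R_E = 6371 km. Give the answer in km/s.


r = R_E + alt = 6371.0 + 10482.116 = 16853.1160 km = 1.6853116e+07 m
v = sqrt(mu/r) = sqrt(3.986e14 / 1.6853116e+07) = 4863.2718 m/s = 4.8633 km/s

4.8633 km/s


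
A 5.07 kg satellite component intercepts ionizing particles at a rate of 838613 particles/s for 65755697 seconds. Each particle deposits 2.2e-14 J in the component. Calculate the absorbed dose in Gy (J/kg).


Total energy deposited = rate * time * E_per
  = 838613 * 65755697 * 2.2e-14 = 1.2132 J
Dose = E_total / mass = 1.2132 / 5.07
Dose = 0.2392818 Gy

0.2393 Gy


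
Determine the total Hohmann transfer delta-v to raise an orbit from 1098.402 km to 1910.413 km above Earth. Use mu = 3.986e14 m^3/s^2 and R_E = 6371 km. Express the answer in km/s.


r1 = 7469.4020 km = 7.469402e+06 m
r2 = 8281.4130 km = 8.281413e+06 m
dv1 = sqrt(mu/r1)*(sqrt(2*r2/(r1+r2)) - 1) = 185.9356 m/s
dv2 = sqrt(mu/r2)*(1 - sqrt(2*r1/(r1+r2))) = 181.1983 m/s
total dv = |dv1| + |dv2| = 185.9356 + 181.1983 = 367.1339 m/s = 0.3671339 km/s

0.3671 km/s


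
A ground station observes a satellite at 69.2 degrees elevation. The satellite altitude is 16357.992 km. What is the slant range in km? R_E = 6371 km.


h = 16357.992 km, el = 69.2 deg
d = -R_E*sin(el) + sqrt((R_E*sin(el))^2 + 2*R_E*h + h^2)
d = -6371.0000*sin(1.2078) + sqrt((6371.0000*0.9348257)^2 + 2*6371.0000*16357.992 + 16357.992^2)
d = 16660.3412 km

16660.3412 km


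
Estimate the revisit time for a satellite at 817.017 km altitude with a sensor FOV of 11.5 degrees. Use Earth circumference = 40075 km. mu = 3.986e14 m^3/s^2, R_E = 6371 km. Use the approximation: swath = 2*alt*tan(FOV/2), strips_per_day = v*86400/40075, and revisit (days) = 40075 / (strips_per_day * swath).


swath = 2*817.017*tan(0.1003564) = 164.5386 km
v = sqrt(mu/r) = 7446.7041 m/s = 7.4467 km/s
strips/day = v*86400/40075 = 7.4467*86400/40075 = 16.0548
coverage/day = strips * swath = 16.0548 * 164.5386 = 2641.6303 km
revisit = 40075 / 2641.6303 = 15.1706 days

15.1706 days


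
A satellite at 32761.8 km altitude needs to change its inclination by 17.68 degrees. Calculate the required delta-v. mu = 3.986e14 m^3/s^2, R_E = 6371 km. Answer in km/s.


r = 39132.8000 km = 3.91328e+07 m
V = sqrt(mu/r) = 3191.5245 m/s
di = 17.68 deg = 0.3085742 rad
dV = 2*V*sin(di/2) = 2*3191.5245*sin(0.1542871)
dV = 980.9196 m/s = 0.9809196 km/s

0.9809 km/s


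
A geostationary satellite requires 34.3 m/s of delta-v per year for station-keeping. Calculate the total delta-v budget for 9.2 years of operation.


dV = rate * years = 34.3 * 9.2
dV = 315.5600 m/s

315.5600 m/s


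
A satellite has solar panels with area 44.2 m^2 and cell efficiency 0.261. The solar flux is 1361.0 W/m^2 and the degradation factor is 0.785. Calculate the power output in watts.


P = area * eta * S * degradation
P = 44.2 * 0.261 * 1361.0 * 0.785
P = 12325.1030 W

12325.1030 W


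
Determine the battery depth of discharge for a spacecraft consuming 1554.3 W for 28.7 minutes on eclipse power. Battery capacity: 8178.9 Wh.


E_used = P * t / 60 = 1554.3 * 28.7 / 60 = 743.4735 Wh
DOD = E_used / E_total * 100 = 743.4735 / 8178.9 * 100
DOD = 9.0901 %

9.0901 %


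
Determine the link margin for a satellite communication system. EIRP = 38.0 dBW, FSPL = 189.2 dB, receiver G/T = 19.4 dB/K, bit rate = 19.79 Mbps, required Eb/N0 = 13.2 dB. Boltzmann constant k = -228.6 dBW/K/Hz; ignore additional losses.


C/N0 = EIRP - FSPL + G/T - k = 38.0 - 189.2 + 19.4 - (-228.6)
C/N0 = 96.8000 dB-Hz
R_b = 19.79 Mbps = 1.979e+07 bps -> 10*log10(R_b) = 72.9645 dB-Hz
Eb/N0 = C/N0 - 10*log10(R_b) = 96.8000 - 72.9645 = 23.8355 dB
Margin = Eb/N0 - Eb/N0_req = 23.8355 - 13.2 = 10.6355 dB (link closes)

10.6355 dB


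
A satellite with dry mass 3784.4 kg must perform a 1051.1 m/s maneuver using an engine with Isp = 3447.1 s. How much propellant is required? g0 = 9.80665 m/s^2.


ve = Isp * g0 = 3447.1 * 9.80665 = 33804.503215 m/s
mass ratio = exp(dv/ve) = exp(1051.1/33804.503215) = 1.03158194
m_prop = m_dry * (mr - 1) = 3784.4 * (1.03158194 - 1)
m_prop = 119.5187 kg

119.5187 kg


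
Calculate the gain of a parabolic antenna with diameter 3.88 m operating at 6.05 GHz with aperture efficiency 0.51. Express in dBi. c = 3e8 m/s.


lambda = c/f = 3e8 / 6.05e+09 = 0.04958678 m
G = eta*(pi*D/lambda)^2 = 0.51*(pi*3.88/0.04958678)^2
G = 30817.7986 (linear)
G = 10*log10(30817.7986) = 44.8880 dBi

44.8880 dBi


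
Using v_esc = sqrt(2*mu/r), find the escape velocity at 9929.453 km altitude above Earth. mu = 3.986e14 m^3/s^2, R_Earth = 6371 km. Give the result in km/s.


r = 6371.0 + 9929.453 = 16300.4530 km = 1.6300453e+07 m
v_esc = sqrt(2*mu/r) = sqrt(2*3.986e14 / 1.6300453e+07)
v_esc = 6993.3266 m/s = 6.9933 km/s

6.9933 km/s


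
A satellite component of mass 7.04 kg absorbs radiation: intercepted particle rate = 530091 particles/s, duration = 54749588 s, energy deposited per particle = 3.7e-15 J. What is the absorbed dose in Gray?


Total energy deposited = rate * time * E_per
  = 530091 * 54749588 * 3.7e-15 = 0.1073824 J
Dose = E_total / mass = 0.1073824 / 7.04
Dose = 0.01525318 Gy

0.0153 Gy


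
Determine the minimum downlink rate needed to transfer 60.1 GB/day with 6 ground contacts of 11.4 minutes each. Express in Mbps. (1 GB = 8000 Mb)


total contact time = 6 * 11.4 * 60 = 4104.0000 s
data = 60.1 GB = 480800.0000 Mb
rate = 480800.0000 / 4104.0000 = 117.1540 Mbps

117.1540 Mbps


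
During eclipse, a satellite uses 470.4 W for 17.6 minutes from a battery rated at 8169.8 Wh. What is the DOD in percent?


E_used = P * t / 60 = 470.4 * 17.6 / 60 = 137.9840 Wh
DOD = E_used / E_total * 100 = 137.9840 / 8169.8 * 100
DOD = 1.6890 %

1.6890 %


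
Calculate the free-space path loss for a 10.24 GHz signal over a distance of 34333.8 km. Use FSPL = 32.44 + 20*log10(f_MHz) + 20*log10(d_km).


f = 10.24 GHz = 10240.0000 MHz
d = 34333.8 km
FSPL = 32.44 + 20*log10(10240.0000) + 20*log10(34333.8)
FSPL = 32.44 + 80.2060 + 90.7144
FSPL = 203.3604 dB

203.3604 dB


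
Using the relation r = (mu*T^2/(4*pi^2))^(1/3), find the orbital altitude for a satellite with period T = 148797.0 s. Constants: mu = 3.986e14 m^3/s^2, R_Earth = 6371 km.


T = 148797.0 s
r = (mu*T^2/(4*pi^2))^(1/3) = (3.986e14 * 148797.0^2 / (4*pi^2))^(1/3)
r = 6.0690675e+07 m = 60690.6752 km
alt = r - R_E = 60690.6752 - 6371 = 54319.6752 km

54319.6752 km


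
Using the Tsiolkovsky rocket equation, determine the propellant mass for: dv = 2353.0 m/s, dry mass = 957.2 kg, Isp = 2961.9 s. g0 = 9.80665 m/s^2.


ve = Isp * g0 = 2961.9 * 9.80665 = 29046.316635 m/s
mass ratio = exp(dv/ve) = exp(2353.0/29046.316635) = 1.08438017
m_prop = m_dry * (mr - 1) = 957.2 * (1.08438017 - 1)
m_prop = 80.7687 kg

80.7687 kg


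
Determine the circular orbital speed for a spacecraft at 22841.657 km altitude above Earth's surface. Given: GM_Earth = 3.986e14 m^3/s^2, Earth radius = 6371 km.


r = R_E + alt = 6371.0 + 22841.657 = 29212.6570 km = 2.9212657e+07 m
v = sqrt(mu/r) = sqrt(3.986e14 / 2.9212657e+07) = 3693.8828 m/s = 3.6939 km/s

3.6939 km/s


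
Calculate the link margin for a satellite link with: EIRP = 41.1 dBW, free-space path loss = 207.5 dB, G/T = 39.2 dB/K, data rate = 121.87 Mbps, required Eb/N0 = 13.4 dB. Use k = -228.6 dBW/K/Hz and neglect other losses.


C/N0 = EIRP - FSPL + G/T - k = 41.1 - 207.5 + 39.2 - (-228.6)
C/N0 = 101.4000 dB-Hz
R_b = 121.87 Mbps = 1.2187e+08 bps -> 10*log10(R_b) = 80.8590 dB-Hz
Eb/N0 = C/N0 - 10*log10(R_b) = 101.4000 - 80.8590 = 20.5410 dB
Margin = Eb/N0 - Eb/N0_req = 20.5410 - 13.4 = 7.1410 dB (link closes)

7.1410 dB


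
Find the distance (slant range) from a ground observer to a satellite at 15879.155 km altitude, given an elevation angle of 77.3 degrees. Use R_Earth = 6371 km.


h = 15879.155 km, el = 77.3 deg
d = -R_E*sin(el) + sqrt((R_E*sin(el))^2 + 2*R_E*h + h^2)
d = -6371.0000*sin(1.3491) + sqrt((6371.0000*0.9755345)^2 + 2*6371.0000*15879.155 + 15879.155^2)
d = 15990.8957 km

15990.8957 km


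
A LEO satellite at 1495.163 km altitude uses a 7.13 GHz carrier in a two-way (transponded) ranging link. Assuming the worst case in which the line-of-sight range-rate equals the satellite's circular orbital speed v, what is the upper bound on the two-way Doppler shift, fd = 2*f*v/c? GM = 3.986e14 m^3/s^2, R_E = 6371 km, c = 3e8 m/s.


r = 7.866163e+06 m
v = sqrt(mu/r) = 7118.4785 m/s (worst-case radial velocity)
f = 7.13 GHz = 7.13e+09 Hz
fd = 2*f*v/c = 2*7.13e+09*7118.4785/3.0e+08
fd = 338365.0104 Hz

338365.0104 Hz


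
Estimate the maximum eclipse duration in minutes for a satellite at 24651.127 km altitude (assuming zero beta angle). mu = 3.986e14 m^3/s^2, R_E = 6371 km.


r = 31022.1270 km
T = 906.2903 min
Eclipse fraction = arcsin(R_E/r)/pi = arcsin(6371.0000/31022.1270)/pi
= arcsin(0.2053695)/pi = 0.06583963
Eclipse duration = 0.06583963 * 906.2903 = 59.6698 min

59.6698 minutes


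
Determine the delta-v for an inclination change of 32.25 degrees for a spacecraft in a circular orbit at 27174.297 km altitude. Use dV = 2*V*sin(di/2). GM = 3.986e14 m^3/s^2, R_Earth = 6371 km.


r = 33545.2970 km = 3.3545297e+07 m
V = sqrt(mu/r) = 3447.0916 m/s
di = 32.25 deg = 0.5628687 rad
dV = 2*V*sin(di/2) = 2*3447.0916*sin(0.2814343)
dV = 1914.7480 m/s = 1.9147 km/s

1.9147 km/s


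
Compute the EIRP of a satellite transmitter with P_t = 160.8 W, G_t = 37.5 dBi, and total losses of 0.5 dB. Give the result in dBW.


Pt = 160.8 W = 22.0629 dBW
EIRP = Pt_dBW + Gt - losses = 22.0629 + 37.5 - 0.5 = 59.0629 dBW

59.0629 dBW


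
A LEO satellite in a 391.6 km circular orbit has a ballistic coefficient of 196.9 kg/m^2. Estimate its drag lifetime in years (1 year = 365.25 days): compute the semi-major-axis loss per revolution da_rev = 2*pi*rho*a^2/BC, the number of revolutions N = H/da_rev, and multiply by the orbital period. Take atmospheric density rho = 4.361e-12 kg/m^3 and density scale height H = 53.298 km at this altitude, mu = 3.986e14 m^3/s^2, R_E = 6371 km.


a = R_E + alt = 6762.6000 km = 6.7626e+06 m
da_rev = 2*pi*rho*a^2/BC = 2*pi*4.361e-12*(6.7626e+06)^2/196.9 = 6.364256 m per revolution
N = H/da_rev = 53298.0000 m / 6.364256 m = 8374.5846 revolutions
P = 2*pi*sqrt(a^3/mu) = 5534.5431 s
lifetime = N*P = 8374.5846 * 5534.5431 = 4.6349499e+07 s = 536.4525 days
years = 536.4525 / 365.25 = 1.4687 years

1.4687 years


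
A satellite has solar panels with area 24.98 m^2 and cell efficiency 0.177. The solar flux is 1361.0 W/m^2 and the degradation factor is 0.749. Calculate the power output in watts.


P = area * eta * S * degradation
P = 24.98 * 0.177 * 1361.0 * 0.749
P = 4507.1877 W

4507.1877 W


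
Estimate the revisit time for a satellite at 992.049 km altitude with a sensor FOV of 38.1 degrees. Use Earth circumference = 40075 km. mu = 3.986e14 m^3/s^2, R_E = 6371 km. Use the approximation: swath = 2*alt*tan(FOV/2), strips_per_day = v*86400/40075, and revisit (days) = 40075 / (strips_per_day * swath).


swath = 2*992.049*tan(0.3324852) = 685.1170 km
v = sqrt(mu/r) = 7357.6615 m/s = 7.3577 km/s
strips/day = v*86400/40075 = 7.3577*86400/40075 = 15.8628
coverage/day = strips * swath = 15.8628 * 685.1170 = 10867.8788 km
revisit = 40075 / 10867.8788 = 3.6875 days

3.6875 days


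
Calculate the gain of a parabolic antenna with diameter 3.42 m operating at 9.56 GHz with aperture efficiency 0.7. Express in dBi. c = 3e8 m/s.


lambda = c/f = 3e8 / 9.56e+09 = 0.03138075 m
G = eta*(pi*D/lambda)^2 = 0.7*(pi*3.42/0.03138075)^2
G = 82058.4431 (linear)
G = 10*log10(82058.4431) = 49.1412 dBi

49.1412 dBi


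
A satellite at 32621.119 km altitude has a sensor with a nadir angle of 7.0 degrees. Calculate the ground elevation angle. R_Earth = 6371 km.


r = R_E + alt = 38992.1190 km
Law of sines in the satellite / Earth-center / ground-point triangle:
  sin(nadir)/R_E = sin(90 + el)/r  =>  cos(el) = (r/R_E)*sin(nadir)
cos(el) = (38992.1190 / 6371.0000) * sin(7.0 deg) = 0.745871
el = arccos(0.745871) = 41.7660 deg
(Earth-central angle = 90 - nadir - el = 41.2340 deg)

41.7660 degrees


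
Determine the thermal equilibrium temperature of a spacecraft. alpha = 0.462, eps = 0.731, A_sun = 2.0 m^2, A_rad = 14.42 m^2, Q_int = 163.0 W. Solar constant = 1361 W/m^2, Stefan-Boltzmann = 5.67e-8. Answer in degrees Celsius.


Numerator = alpha*S*A_sun + Q_int = 0.462*1361*2.0 + 163.0 = 1420.5640 W
Denominator = eps*sigma*A_rad = 0.731*5.67e-8*14.42 = 5.9767583e-07 W/K^4
T^4 = 2.3768135e+09 K^4
T = 220.7999 K = -52.3501 C

-52.3501 degrees Celsius


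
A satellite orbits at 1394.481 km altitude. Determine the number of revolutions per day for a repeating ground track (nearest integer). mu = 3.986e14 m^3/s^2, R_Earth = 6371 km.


r = 7.765481e+06 m
T = 2*pi*sqrt(r^3/mu) = 6810.2611 s = 113.5044 min
revs/day = 1440 / 113.5044 = 12.6867
Rounded: 13 revolutions per day

13 revolutions per day


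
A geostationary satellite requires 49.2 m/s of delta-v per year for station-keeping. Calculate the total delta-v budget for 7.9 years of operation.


dV = rate * years = 49.2 * 7.9
dV = 388.6800 m/s

388.6800 m/s


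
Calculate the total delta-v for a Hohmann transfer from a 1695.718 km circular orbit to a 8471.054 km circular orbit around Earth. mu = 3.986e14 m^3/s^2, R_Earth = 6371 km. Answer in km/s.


r1 = 8066.7180 km = 8.066718e+06 m
r2 = 14842.0540 km = 1.4842054e+07 m
dv1 = sqrt(mu/r1)*(sqrt(2*r2/(r1+r2)) - 1) = 972.2507 m/s
dv2 = sqrt(mu/r2)*(1 - sqrt(2*r1/(r1+r2))) = 833.3416 m/s
total dv = |dv1| + |dv2| = 972.2507 + 833.3416 = 1805.5923 m/s = 1.8056 km/s

1.8056 km/s


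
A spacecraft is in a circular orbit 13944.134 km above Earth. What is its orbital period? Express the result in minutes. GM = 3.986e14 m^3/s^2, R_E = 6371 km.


r = 20315.1340 km = 2.0315134e+07 m
T = 2*pi*sqrt(r^3/mu) = 2*pi*sqrt(8.3841507e+21 / 3.986e14)
T = 28816.4686 s = 480.2745 min

480.2745 minutes


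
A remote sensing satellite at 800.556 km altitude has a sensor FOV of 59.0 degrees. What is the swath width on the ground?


FOV = 59.0 deg = 1.0297 rad
swath = 2 * alt * tan(FOV/2) = 2 * 800.556 * tan(0.5148721)
swath = 2 * 800.556 * 0.5657728
swath = 905.8656 km

905.8656 km


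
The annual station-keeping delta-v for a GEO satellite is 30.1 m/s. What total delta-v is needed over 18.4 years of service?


dV = rate * years = 30.1 * 18.4
dV = 553.8400 m/s

553.8400 m/s


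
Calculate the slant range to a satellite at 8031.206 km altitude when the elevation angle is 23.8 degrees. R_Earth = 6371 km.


h = 8031.206 km, el = 23.8 deg
d = -R_E*sin(el) + sqrt((R_E*sin(el))^2 + 2*R_E*h + h^2)
d = -6371.0000*sin(0.4153884) + sqrt((6371.0000*0.4035453)^2 + 2*6371.0000*8031.206 + 8031.206^2)
d = 10598.8220 km

10598.8220 km


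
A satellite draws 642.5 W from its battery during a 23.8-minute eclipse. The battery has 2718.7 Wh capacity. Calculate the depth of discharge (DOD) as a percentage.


E_used = P * t / 60 = 642.5 * 23.8 / 60 = 254.8583 Wh
DOD = E_used / E_total * 100 = 254.8583 / 2718.7 * 100
DOD = 9.3743 %

9.3743 %


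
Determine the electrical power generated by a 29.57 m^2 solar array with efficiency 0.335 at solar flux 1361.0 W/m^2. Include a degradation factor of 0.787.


P = area * eta * S * degradation
P = 29.57 * 0.335 * 1361.0 * 0.787
P = 10610.3324 W

10610.3324 W
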